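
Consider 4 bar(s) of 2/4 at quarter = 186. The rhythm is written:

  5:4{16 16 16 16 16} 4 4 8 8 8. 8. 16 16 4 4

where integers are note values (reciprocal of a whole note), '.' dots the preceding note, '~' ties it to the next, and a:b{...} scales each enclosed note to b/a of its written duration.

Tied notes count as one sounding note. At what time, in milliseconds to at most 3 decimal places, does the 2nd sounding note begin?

1. 0.0ms @ 0 + 64.516ms (1/5)
2. 64.516ms @ 1/5 + 64.516ms (1/5)
3. 129.032ms @ 2/5 + 64.516ms (1/5)
4. 193.548ms @ 3/5 + 64.516ms (1/5)
5. 258.065ms @ 4/5 + 64.516ms (1/5)
6. 322.581ms @ 1 + 322.581ms (1)
7. 645.161ms @ 2 + 322.581ms (1)
8. 967.742ms @ 3 + 161.29ms (1/2)
9. 1129.032ms @ 7/2 + 161.29ms (1/2)
10. 1290.323ms @ 4 + 241.935ms (3/4)
11. 1532.258ms @ 19/4 + 241.935ms (3/4)
12. 1774.194ms @ 11/2 + 80.645ms (1/4)
13. 1854.839ms @ 23/4 + 80.645ms (1/4)
14. 1935.484ms @ 6 + 322.581ms (1)
15. 2258.065ms @ 7 + 322.581ms (1)

note 2 onset = 1/5b = 64.516ms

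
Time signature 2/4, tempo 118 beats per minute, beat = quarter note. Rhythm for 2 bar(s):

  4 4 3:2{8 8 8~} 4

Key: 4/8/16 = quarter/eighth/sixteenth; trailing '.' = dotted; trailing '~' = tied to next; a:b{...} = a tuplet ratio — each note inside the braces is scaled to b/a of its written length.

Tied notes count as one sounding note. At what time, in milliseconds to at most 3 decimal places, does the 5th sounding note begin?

note 5 onset = 8/3b = 1355.932ms

1. 0.0ms @ 0 + 508.475ms (1)
2. 508.475ms @ 1 + 508.475ms (1)
3. 1016.949ms @ 2 + 169.492ms (1/3)
4. 1186.441ms @ 7/3 + 169.492ms (1/3)
5. 1355.932ms @ 8/3 + 677.966ms (4/3)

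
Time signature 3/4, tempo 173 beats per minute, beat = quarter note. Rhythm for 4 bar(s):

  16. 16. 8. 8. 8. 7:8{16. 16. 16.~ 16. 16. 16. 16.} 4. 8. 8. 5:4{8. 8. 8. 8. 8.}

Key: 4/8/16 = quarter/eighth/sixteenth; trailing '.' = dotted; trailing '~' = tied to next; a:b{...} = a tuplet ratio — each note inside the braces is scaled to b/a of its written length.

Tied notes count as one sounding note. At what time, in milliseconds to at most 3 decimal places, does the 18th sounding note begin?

1. 0.0ms @ 0 + 130.058ms (3/8)
2. 130.058ms @ 3/8 + 130.058ms (3/8)
3. 260.116ms @ 3/4 + 260.116ms (3/4)
4. 520.231ms @ 3/2 + 260.116ms (3/4)
5. 780.347ms @ 9/4 + 260.116ms (3/4)
6. 1040.462ms @ 3 + 148.637ms (3/7)
7. 1189.1ms @ 24/7 + 148.637ms (3/7)
8. 1337.737ms @ 27/7 + 297.275ms (6/7)
9. 1635.012ms @ 33/7 + 148.637ms (3/7)
10. 1783.65ms @ 36/7 + 148.637ms (3/7)
11. 1932.287ms @ 39/7 + 148.637ms (3/7)
12. 2080.925ms @ 6 + 520.231ms (3/2)
13. 2601.156ms @ 15/2 + 260.116ms (3/4)
14. 2861.272ms @ 33/4 + 260.116ms (3/4)
15. 3121.387ms @ 9 + 208.092ms (3/5)
16. 3329.48ms @ 48/5 + 208.092ms (3/5)
17. 3537.572ms @ 51/5 + 208.092ms (3/5)
18. 3745.665ms @ 54/5 + 208.092ms (3/5)
19. 3953.757ms @ 57/5 + 208.092ms (3/5)

note 18 onset = 54/5b = 3745.665ms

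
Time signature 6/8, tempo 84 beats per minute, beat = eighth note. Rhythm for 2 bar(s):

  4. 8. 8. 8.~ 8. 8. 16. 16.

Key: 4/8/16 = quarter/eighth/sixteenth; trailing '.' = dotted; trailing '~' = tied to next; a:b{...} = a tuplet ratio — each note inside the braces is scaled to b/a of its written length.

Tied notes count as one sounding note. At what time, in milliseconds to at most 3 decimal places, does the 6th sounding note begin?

note 6 onset = 21/2b = 7500.0ms

1. 0.0ms @ 0 + 2142.857ms (3)
2. 2142.857ms @ 3 + 1071.429ms (3/2)
3. 3214.286ms @ 9/2 + 1071.429ms (3/2)
4. 4285.714ms @ 6 + 2142.857ms (3)
5. 6428.571ms @ 9 + 1071.429ms (3/2)
6. 7500.0ms @ 21/2 + 535.714ms (3/4)
7. 8035.714ms @ 45/4 + 535.714ms (3/4)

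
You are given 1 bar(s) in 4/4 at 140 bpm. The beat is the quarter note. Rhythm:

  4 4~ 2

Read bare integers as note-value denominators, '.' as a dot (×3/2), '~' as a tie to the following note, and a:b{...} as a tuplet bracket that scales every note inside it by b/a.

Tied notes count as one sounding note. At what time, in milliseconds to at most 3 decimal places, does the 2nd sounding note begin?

note 2 onset = 1b = 428.571ms

1. 0.0ms @ 0 + 428.571ms (1)
2. 428.571ms @ 1 + 1285.714ms (3)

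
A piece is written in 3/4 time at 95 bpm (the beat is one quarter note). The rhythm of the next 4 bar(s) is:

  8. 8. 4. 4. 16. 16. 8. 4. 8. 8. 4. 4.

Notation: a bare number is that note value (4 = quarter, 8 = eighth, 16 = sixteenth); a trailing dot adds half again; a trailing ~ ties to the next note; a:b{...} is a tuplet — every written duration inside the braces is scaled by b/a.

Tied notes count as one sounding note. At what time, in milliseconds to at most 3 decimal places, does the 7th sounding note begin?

1. 0.0ms @ 0 + 473.684ms (3/4)
2. 473.684ms @ 3/4 + 473.684ms (3/4)
3. 947.368ms @ 3/2 + 947.368ms (3/2)
4. 1894.737ms @ 3 + 947.368ms (3/2)
5. 2842.105ms @ 9/2 + 236.842ms (3/8)
6. 3078.947ms @ 39/8 + 236.842ms (3/8)
7. 3315.789ms @ 21/4 + 473.684ms (3/4)
8. 3789.474ms @ 6 + 947.368ms (3/2)
9. 4736.842ms @ 15/2 + 473.684ms (3/4)
10. 5210.526ms @ 33/4 + 473.684ms (3/4)
11. 5684.211ms @ 9 + 947.368ms (3/2)
12. 6631.579ms @ 21/2 + 947.368ms (3/2)

note 7 onset = 21/4b = 3315.789ms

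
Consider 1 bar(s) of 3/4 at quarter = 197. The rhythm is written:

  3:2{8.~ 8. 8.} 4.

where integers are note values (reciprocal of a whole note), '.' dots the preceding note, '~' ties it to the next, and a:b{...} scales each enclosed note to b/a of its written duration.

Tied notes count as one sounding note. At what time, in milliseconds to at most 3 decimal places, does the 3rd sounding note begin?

note 3 onset = 3/2b = 456.853ms

1. 0.0ms @ 0 + 304.569ms (1)
2. 304.569ms @ 1 + 152.284ms (1/2)
3. 456.853ms @ 3/2 + 456.853ms (3/2)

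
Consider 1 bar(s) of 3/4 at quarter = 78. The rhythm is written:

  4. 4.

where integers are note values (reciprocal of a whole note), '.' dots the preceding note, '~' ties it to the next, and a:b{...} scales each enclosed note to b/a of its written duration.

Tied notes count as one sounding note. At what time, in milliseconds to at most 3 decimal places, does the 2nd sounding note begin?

note 2 onset = 3/2b = 1153.846ms

1. 0.0ms @ 0 + 1153.846ms (3/2)
2. 1153.846ms @ 3/2 + 1153.846ms (3/2)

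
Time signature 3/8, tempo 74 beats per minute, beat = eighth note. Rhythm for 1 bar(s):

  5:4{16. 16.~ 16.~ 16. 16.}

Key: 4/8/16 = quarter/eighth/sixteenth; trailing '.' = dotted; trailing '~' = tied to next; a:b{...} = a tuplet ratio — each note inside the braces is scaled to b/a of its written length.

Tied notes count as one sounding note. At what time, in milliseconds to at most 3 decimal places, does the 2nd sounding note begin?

1. 0.0ms @ 0 + 486.486ms (3/5)
2. 486.486ms @ 3/5 + 1459.459ms (9/5)
3. 1945.946ms @ 12/5 + 486.486ms (3/5)

note 2 onset = 3/5b = 486.486ms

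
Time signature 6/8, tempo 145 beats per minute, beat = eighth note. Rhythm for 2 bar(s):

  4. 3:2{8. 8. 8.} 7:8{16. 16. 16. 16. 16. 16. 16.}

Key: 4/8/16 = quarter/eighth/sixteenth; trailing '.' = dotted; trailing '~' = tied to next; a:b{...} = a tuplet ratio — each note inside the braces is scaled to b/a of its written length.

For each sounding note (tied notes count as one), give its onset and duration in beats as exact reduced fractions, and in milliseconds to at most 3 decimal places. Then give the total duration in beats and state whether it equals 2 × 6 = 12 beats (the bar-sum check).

1) 0.0ms=0b +1241.379ms=3b
2) 1241.379ms=3b +413.793ms=1b
3) 1655.172ms=4b +413.793ms=1b
4) 2068.966ms=5b +413.793ms=1b
5) 2482.759ms=6b +354.68ms=6/7b
6) 2837.438ms=48/7b +354.68ms=6/7b
7) 3192.118ms=54/7b +354.68ms=6/7b
8) 3546.798ms=60/7b +354.68ms=6/7b
9) 3901.478ms=66/7b +354.68ms=6/7b
10) 4256.158ms=72/7b +354.68ms=6/7b
11) 4610.837ms=78/7b +354.68ms=6/7b
Σ=12b of 12 (145bpm 6/8) — PASS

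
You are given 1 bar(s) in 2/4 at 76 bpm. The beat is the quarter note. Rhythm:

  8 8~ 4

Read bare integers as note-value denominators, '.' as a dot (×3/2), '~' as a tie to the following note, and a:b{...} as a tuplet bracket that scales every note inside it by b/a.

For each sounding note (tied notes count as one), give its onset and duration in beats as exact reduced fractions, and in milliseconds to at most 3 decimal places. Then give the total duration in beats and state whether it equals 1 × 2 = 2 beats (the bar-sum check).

1) 0.0ms=0b +394.737ms=1/2b
2) 394.737ms=1/2b +1184.211ms=3/2b
Σ=2b of 2 (76bpm 2/4) — PASS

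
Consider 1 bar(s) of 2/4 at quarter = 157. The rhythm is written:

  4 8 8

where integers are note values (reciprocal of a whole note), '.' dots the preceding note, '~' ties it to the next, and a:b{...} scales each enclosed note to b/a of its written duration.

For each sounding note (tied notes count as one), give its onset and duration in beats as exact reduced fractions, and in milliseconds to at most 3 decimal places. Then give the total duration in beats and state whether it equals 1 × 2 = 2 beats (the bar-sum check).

1) 0.0ms=0b +382.166ms=1b
2) 382.166ms=1b +191.083ms=1/2b
3) 573.248ms=3/2b +191.083ms=1/2b
Σ=2b of 2 (157bpm 2/4) — PASS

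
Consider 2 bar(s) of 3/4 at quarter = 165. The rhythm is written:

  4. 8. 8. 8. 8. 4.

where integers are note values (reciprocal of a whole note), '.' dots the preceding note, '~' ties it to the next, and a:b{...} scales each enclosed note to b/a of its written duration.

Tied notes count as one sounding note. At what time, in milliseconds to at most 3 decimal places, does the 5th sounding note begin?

note 5 onset = 15/4b = 1363.636ms

1. 0.0ms @ 0 + 545.455ms (3/2)
2. 545.455ms @ 3/2 + 272.727ms (3/4)
3. 818.182ms @ 9/4 + 272.727ms (3/4)
4. 1090.909ms @ 3 + 272.727ms (3/4)
5. 1363.636ms @ 15/4 + 272.727ms (3/4)
6. 1636.364ms @ 9/2 + 545.455ms (3/2)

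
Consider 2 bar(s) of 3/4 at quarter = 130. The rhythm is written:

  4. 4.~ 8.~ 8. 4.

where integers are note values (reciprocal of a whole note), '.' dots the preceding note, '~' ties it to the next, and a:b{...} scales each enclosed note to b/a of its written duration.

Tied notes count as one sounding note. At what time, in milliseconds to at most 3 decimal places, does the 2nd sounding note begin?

note 2 onset = 3/2b = 692.308ms

1. 0.0ms @ 0 + 692.308ms (3/2)
2. 692.308ms @ 3/2 + 1384.615ms (3)
3. 2076.923ms @ 9/2 + 692.308ms (3/2)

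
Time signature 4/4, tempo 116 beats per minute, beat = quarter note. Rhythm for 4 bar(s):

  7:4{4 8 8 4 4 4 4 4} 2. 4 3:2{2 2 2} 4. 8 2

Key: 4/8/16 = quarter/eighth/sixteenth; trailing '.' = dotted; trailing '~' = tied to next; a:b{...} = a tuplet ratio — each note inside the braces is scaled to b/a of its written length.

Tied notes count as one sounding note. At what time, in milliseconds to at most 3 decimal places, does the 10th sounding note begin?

1. 0.0ms @ 0 + 295.567ms (4/7)
2. 295.567ms @ 4/7 + 147.783ms (2/7)
3. 443.35ms @ 6/7 + 147.783ms (2/7)
4. 591.133ms @ 8/7 + 295.567ms (4/7)
5. 886.7ms @ 12/7 + 295.567ms (4/7)
6. 1182.266ms @ 16/7 + 295.567ms (4/7)
7. 1477.833ms @ 20/7 + 295.567ms (4/7)
8. 1773.399ms @ 24/7 + 295.567ms (4/7)
9. 2068.966ms @ 4 + 1551.724ms (3)
10. 3620.69ms @ 7 + 517.241ms (1)
11. 4137.931ms @ 8 + 689.655ms (4/3)
12. 4827.586ms @ 28/3 + 689.655ms (4/3)
13. 5517.241ms @ 32/3 + 689.655ms (4/3)
14. 6206.897ms @ 12 + 775.862ms (3/2)
15. 6982.759ms @ 27/2 + 258.621ms (1/2)
16. 7241.379ms @ 14 + 1034.483ms (2)

note 10 onset = 7b = 3620.69ms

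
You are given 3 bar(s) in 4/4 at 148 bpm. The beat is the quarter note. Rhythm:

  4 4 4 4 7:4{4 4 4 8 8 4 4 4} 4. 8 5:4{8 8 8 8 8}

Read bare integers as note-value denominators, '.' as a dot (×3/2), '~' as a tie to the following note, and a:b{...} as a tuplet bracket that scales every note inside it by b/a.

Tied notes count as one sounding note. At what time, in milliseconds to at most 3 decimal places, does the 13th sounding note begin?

1. 0.0ms @ 0 + 405.405ms (1)
2. 405.405ms @ 1 + 405.405ms (1)
3. 810.811ms @ 2 + 405.405ms (1)
4. 1216.216ms @ 3 + 405.405ms (1)
5. 1621.622ms @ 4 + 231.66ms (4/7)
6. 1853.282ms @ 32/7 + 231.66ms (4/7)
7. 2084.942ms @ 36/7 + 231.66ms (4/7)
8. 2316.602ms @ 40/7 + 115.83ms (2/7)
9. 2432.432ms @ 6 + 115.83ms (2/7)
10. 2548.263ms @ 44/7 + 231.66ms (4/7)
11. 2779.923ms @ 48/7 + 231.66ms (4/7)
12. 3011.583ms @ 52/7 + 231.66ms (4/7)
13. 3243.243ms @ 8 + 608.108ms (3/2)
14. 3851.351ms @ 19/2 + 202.703ms (1/2)
15. 4054.054ms @ 10 + 162.162ms (2/5)
16. 4216.216ms @ 52/5 + 162.162ms (2/5)
17. 4378.378ms @ 54/5 + 162.162ms (2/5)
18. 4540.541ms @ 56/5 + 162.162ms (2/5)
19. 4702.703ms @ 58/5 + 162.162ms (2/5)

note 13 onset = 8b = 3243.243ms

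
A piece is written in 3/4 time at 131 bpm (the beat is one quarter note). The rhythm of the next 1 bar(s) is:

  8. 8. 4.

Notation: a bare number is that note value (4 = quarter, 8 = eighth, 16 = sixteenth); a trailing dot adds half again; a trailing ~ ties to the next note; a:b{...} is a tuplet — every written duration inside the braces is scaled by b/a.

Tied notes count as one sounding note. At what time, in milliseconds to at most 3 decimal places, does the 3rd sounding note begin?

1. 0.0ms @ 0 + 343.511ms (3/4)
2. 343.511ms @ 3/4 + 343.511ms (3/4)
3. 687.023ms @ 3/2 + 687.023ms (3/2)

note 3 onset = 3/2b = 687.023ms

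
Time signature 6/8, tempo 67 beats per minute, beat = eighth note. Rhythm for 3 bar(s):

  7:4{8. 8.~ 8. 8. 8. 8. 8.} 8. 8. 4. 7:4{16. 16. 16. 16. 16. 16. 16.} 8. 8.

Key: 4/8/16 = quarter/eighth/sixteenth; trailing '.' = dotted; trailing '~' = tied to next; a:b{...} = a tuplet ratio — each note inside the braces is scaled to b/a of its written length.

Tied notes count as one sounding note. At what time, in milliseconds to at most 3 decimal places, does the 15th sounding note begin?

note 15 onset = 99/7b = 12665.245ms

1. 0.0ms @ 0 + 767.591ms (6/7)
2. 767.591ms @ 6/7 + 1535.181ms (12/7)
3. 2302.772ms @ 18/7 + 767.591ms (6/7)
4. 3070.362ms @ 24/7 + 767.591ms (6/7)
5. 3837.953ms @ 30/7 + 767.591ms (6/7)
6. 4605.544ms @ 36/7 + 767.591ms (6/7)
7. 5373.134ms @ 6 + 1343.284ms (3/2)
8. 6716.418ms @ 15/2 + 1343.284ms (3/2)
9. 8059.701ms @ 9 + 2686.567ms (3)
10. 10746.269ms @ 12 + 383.795ms (3/7)
11. 11130.064ms @ 87/7 + 383.795ms (3/7)
12. 11513.859ms @ 90/7 + 383.795ms (3/7)
13. 11897.655ms @ 93/7 + 383.795ms (3/7)
14. 12281.45ms @ 96/7 + 383.795ms (3/7)
15. 12665.245ms @ 99/7 + 383.795ms (3/7)
16. 13049.041ms @ 102/7 + 383.795ms (3/7)
17. 13432.836ms @ 15 + 1343.284ms (3/2)
18. 14776.119ms @ 33/2 + 1343.284ms (3/2)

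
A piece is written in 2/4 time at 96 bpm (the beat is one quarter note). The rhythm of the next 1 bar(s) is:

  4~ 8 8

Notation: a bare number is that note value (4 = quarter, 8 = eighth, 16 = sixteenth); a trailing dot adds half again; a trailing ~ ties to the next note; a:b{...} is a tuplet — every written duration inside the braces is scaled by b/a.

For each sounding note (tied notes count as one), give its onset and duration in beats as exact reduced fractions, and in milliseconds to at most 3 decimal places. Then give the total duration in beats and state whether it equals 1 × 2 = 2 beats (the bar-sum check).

1) 0.0ms=0b +937.5ms=3/2b
2) 937.5ms=3/2b +312.5ms=1/2b
Σ=2b of 2 (96bpm 2/4) — PASS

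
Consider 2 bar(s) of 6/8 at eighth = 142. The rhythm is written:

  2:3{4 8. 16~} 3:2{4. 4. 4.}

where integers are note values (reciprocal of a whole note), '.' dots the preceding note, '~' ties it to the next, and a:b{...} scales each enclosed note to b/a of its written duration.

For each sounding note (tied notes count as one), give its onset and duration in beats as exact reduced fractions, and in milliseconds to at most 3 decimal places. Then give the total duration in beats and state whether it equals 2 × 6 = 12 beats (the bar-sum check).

1) 0.0ms=0b +1267.606ms=3b
2) 1267.606ms=3b +950.704ms=9/4b
3) 2218.31ms=21/4b +1161.972ms=11/4b
4) 3380.282ms=8b +845.07ms=2b
5) 4225.352ms=10b +845.07ms=2b
Σ=12b of 12 (142bpm 6/8) — PASS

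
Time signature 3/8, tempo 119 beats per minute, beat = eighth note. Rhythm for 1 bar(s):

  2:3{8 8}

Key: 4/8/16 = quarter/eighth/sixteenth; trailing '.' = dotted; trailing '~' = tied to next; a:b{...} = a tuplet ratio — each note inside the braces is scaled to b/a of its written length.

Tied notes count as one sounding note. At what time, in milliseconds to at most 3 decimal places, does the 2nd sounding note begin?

1. 0.0ms @ 0 + 756.303ms (3/2)
2. 756.303ms @ 3/2 + 756.303ms (3/2)

note 2 onset = 3/2b = 756.303ms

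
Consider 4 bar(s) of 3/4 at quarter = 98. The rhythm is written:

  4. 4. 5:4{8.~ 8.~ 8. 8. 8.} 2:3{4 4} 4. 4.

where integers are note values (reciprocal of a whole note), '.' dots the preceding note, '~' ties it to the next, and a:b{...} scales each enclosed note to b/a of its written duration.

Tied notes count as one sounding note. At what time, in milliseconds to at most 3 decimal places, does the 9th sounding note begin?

note 9 onset = 21/2b = 6428.571ms

1. 0.0ms @ 0 + 918.367ms (3/2)
2. 918.367ms @ 3/2 + 918.367ms (3/2)
3. 1836.735ms @ 3 + 1102.041ms (9/5)
4. 2938.776ms @ 24/5 + 367.347ms (3/5)
5. 3306.122ms @ 27/5 + 367.347ms (3/5)
6. 3673.469ms @ 6 + 918.367ms (3/2)
7. 4591.837ms @ 15/2 + 918.367ms (3/2)
8. 5510.204ms @ 9 + 918.367ms (3/2)
9. 6428.571ms @ 21/2 + 918.367ms (3/2)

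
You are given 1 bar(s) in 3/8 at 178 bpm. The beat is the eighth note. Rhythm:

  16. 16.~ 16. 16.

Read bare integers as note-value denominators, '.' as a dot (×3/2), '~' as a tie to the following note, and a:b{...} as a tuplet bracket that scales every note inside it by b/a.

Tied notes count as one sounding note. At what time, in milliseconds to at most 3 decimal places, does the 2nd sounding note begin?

note 2 onset = 3/4b = 252.809ms

1. 0.0ms @ 0 + 252.809ms (3/4)
2. 252.809ms @ 3/4 + 505.618ms (3/2)
3. 758.427ms @ 9/4 + 252.809ms (3/4)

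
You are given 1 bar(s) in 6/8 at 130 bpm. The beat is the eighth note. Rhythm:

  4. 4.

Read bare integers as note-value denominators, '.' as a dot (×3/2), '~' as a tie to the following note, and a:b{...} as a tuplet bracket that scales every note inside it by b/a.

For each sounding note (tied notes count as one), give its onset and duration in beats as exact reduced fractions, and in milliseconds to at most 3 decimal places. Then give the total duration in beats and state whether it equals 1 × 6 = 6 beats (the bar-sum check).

1) 0.0ms=0b +1384.615ms=3b
2) 1384.615ms=3b +1384.615ms=3b
Σ=6b of 6 (130bpm 6/8) — PASS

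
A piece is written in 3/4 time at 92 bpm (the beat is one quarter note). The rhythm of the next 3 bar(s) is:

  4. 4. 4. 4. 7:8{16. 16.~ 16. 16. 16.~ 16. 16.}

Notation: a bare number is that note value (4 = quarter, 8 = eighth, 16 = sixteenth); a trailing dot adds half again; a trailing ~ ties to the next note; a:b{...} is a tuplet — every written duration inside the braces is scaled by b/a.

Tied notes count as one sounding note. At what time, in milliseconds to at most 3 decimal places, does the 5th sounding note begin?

1. 0.0ms @ 0 + 978.261ms (3/2)
2. 978.261ms @ 3/2 + 978.261ms (3/2)
3. 1956.522ms @ 3 + 978.261ms (3/2)
4. 2934.783ms @ 9/2 + 978.261ms (3/2)
5. 3913.043ms @ 6 + 279.503ms (3/7)
6. 4192.547ms @ 45/7 + 559.006ms (6/7)
7. 4751.553ms @ 51/7 + 279.503ms (3/7)
8. 5031.056ms @ 54/7 + 559.006ms (6/7)
9. 5590.062ms @ 60/7 + 279.503ms (3/7)

note 5 onset = 6b = 3913.043ms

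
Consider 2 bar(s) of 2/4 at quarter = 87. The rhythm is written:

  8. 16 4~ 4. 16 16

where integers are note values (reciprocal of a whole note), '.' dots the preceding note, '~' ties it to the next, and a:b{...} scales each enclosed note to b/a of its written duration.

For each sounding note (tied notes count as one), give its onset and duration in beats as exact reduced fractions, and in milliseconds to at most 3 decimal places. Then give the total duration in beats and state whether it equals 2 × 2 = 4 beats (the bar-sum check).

1) 0.0ms=0b +517.241ms=3/4b
2) 517.241ms=3/4b +172.414ms=1/4b
3) 689.655ms=1b +1724.138ms=5/2b
4) 2413.793ms=7/2b +172.414ms=1/4b
5) 2586.207ms=15/4b +172.414ms=1/4b
Σ=4b of 4 (87bpm 2/4) — PASS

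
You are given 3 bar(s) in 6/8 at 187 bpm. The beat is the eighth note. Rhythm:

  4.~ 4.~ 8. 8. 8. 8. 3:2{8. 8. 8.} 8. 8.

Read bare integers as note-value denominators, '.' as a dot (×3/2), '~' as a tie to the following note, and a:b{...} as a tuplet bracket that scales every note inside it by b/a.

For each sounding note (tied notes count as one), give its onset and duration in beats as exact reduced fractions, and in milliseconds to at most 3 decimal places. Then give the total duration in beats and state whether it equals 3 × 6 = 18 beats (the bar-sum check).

1) 0.0ms=0b +2406.417ms=15/2b
2) 2406.417ms=15/2b +481.283ms=3/2b
3) 2887.701ms=9b +481.283ms=3/2b
4) 3368.984ms=21/2b +481.283ms=3/2b
5) 3850.267ms=12b +320.856ms=1b
6) 4171.123ms=13b +320.856ms=1b
7) 4491.979ms=14b +320.856ms=1b
8) 4812.834ms=15b +481.283ms=3/2b
9) 5294.118ms=33/2b +481.283ms=3/2b
Σ=18b of 18 (187bpm 6/8) — PASS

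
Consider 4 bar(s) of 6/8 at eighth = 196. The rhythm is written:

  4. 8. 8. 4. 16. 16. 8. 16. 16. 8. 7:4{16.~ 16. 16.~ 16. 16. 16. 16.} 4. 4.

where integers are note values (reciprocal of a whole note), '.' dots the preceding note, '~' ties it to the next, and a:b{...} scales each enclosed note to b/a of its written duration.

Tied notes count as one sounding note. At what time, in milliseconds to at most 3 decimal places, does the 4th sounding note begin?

1. 0.0ms @ 0 + 918.367ms (3)
2. 918.367ms @ 3 + 459.184ms (3/2)
3. 1377.551ms @ 9/2 + 459.184ms (3/2)
4. 1836.735ms @ 6 + 918.367ms (3)
5. 2755.102ms @ 9 + 229.592ms (3/4)
6. 2984.694ms @ 39/4 + 229.592ms (3/4)
7. 3214.286ms @ 21/2 + 459.184ms (3/2)
8. 3673.469ms @ 12 + 229.592ms (3/4)
9. 3903.061ms @ 51/4 + 229.592ms (3/4)
10. 4132.653ms @ 27/2 + 459.184ms (3/2)
11. 4591.837ms @ 15 + 262.391ms (6/7)
12. 4854.227ms @ 111/7 + 262.391ms (6/7)
13. 5116.618ms @ 117/7 + 131.195ms (3/7)
14. 5247.813ms @ 120/7 + 131.195ms (3/7)
15. 5379.009ms @ 123/7 + 131.195ms (3/7)
16. 5510.204ms @ 18 + 918.367ms (3)
17. 6428.571ms @ 21 + 918.367ms (3)

note 4 onset = 6b = 1836.735ms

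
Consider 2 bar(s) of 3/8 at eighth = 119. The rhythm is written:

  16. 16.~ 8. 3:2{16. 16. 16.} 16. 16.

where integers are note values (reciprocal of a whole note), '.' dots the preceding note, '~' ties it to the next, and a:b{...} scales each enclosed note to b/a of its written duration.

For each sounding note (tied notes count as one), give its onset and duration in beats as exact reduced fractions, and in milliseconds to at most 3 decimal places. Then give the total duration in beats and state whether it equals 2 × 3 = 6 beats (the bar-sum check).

1) 0.0ms=0b +378.151ms=3/4b
2) 378.151ms=3/4b +1134.454ms=9/4b
3) 1512.605ms=3b +252.101ms=1/2b
4) 1764.706ms=7/2b +252.101ms=1/2b
5) 2016.807ms=4b +252.101ms=1/2b
6) 2268.908ms=9/2b +378.151ms=3/4b
7) 2647.059ms=21/4b +378.151ms=3/4b
Σ=6b of 6 (119bpm 3/8) — PASS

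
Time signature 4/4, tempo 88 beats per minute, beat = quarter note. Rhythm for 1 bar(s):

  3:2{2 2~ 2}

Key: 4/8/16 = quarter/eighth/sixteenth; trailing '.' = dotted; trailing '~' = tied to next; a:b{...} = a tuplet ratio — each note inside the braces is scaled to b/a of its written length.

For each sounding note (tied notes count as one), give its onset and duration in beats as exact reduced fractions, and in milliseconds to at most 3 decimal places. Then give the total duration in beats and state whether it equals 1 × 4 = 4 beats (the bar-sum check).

1) 0.0ms=0b +909.091ms=4/3b
2) 909.091ms=4/3b +1818.182ms=8/3b
Σ=4b of 4 (88bpm 4/4) — PASS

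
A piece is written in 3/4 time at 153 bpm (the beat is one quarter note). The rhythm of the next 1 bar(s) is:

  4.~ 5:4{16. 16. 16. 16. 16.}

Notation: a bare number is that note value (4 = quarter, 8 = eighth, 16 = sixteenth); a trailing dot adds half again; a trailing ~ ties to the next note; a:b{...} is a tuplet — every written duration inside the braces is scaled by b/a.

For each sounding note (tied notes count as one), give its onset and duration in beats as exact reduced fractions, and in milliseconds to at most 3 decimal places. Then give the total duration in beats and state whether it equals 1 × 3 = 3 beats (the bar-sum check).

1) 0.0ms=0b +705.882ms=9/5b
2) 705.882ms=9/5b +117.647ms=3/10b
3) 823.529ms=21/10b +117.647ms=3/10b
4) 941.176ms=12/5b +117.647ms=3/10b
5) 1058.824ms=27/10b +117.647ms=3/10b
Σ=3b of 3 (153bpm 3/4) — PASS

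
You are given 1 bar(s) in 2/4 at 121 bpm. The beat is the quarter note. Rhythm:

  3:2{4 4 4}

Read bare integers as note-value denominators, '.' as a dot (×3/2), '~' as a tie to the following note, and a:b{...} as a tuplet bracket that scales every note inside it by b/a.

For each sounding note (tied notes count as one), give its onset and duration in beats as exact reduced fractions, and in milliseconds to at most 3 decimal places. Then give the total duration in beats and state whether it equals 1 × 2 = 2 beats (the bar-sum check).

1) 0.0ms=0b +330.579ms=2/3b
2) 330.579ms=2/3b +330.579ms=2/3b
3) 661.157ms=4/3b +330.579ms=2/3b
Σ=2b of 2 (121bpm 2/4) — PASS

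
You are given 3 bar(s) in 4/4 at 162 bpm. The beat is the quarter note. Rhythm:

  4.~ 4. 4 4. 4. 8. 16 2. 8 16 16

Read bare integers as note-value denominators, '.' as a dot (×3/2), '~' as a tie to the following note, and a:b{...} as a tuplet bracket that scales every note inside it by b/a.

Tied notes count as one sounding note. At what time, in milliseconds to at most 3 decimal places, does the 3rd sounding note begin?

1. 0.0ms @ 0 + 1111.111ms (3)
2. 1111.111ms @ 3 + 370.37ms (1)
3. 1481.481ms @ 4 + 555.556ms (3/2)
4. 2037.037ms @ 11/2 + 555.556ms (3/2)
5. 2592.593ms @ 7 + 277.778ms (3/4)
6. 2870.37ms @ 31/4 + 92.593ms (1/4)
7. 2962.963ms @ 8 + 1111.111ms (3)
8. 4074.074ms @ 11 + 185.185ms (1/2)
9. 4259.259ms @ 23/2 + 92.593ms (1/4)
10. 4351.852ms @ 47/4 + 92.593ms (1/4)

note 3 onset = 4b = 1481.481ms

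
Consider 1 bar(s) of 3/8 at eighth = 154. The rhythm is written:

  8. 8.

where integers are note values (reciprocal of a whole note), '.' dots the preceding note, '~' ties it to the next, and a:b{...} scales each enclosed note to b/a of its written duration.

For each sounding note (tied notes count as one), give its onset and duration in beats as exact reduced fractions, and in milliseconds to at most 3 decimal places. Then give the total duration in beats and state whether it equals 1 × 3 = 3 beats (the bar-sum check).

1) 0.0ms=0b +584.416ms=3/2b
2) 584.416ms=3/2b +584.416ms=3/2b
Σ=3b of 3 (154bpm 3/8) — PASS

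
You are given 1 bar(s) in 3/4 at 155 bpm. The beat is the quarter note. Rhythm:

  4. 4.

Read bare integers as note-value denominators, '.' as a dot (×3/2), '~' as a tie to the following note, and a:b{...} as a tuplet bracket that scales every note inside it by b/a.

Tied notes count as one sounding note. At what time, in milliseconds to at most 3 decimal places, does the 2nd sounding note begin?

1. 0.0ms @ 0 + 580.645ms (3/2)
2. 580.645ms @ 3/2 + 580.645ms (3/2)

note 2 onset = 3/2b = 580.645ms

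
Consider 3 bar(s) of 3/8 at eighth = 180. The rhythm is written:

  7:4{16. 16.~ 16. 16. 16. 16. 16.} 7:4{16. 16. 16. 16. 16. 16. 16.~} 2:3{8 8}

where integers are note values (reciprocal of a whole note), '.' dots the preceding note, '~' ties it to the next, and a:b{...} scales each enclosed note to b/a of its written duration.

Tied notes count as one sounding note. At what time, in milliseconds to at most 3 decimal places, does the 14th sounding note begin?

1. 0.0ms @ 0 + 142.857ms (3/7)
2. 142.857ms @ 3/7 + 285.714ms (6/7)
3. 428.571ms @ 9/7 + 142.857ms (3/7)
4. 571.429ms @ 12/7 + 142.857ms (3/7)
5. 714.286ms @ 15/7 + 142.857ms (3/7)
6. 857.143ms @ 18/7 + 142.857ms (3/7)
7. 1000.0ms @ 3 + 142.857ms (3/7)
8. 1142.857ms @ 24/7 + 142.857ms (3/7)
9. 1285.714ms @ 27/7 + 142.857ms (3/7)
10. 1428.571ms @ 30/7 + 142.857ms (3/7)
11. 1571.429ms @ 33/7 + 142.857ms (3/7)
12. 1714.286ms @ 36/7 + 142.857ms (3/7)
13. 1857.143ms @ 39/7 + 642.857ms (27/14)
14. 2500.0ms @ 15/2 + 500.0ms (3/2)

note 14 onset = 15/2b = 2500.0ms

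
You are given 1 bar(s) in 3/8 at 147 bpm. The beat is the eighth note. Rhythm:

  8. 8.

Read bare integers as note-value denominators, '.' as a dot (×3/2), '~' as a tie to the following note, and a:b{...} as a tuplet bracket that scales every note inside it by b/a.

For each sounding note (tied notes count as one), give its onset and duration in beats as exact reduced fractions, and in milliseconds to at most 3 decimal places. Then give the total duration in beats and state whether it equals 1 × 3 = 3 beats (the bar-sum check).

1) 0.0ms=0b +612.245ms=3/2b
2) 612.245ms=3/2b +612.245ms=3/2b
Σ=3b of 3 (147bpm 3/8) — PASS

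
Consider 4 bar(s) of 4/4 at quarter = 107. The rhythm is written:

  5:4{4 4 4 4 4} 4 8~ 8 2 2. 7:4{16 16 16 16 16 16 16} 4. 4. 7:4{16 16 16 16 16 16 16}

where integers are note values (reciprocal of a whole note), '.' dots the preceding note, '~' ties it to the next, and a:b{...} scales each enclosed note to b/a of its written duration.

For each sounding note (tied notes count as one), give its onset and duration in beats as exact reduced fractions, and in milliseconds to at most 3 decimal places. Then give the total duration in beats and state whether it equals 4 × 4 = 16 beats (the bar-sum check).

1) 0.0ms=0b +448.598ms=4/5b
2) 448.598ms=4/5b +448.598ms=4/5b
3) 897.196ms=8/5b +448.598ms=4/5b
4) 1345.794ms=12/5b +448.598ms=4/5b
5) 1794.393ms=16/5b +448.598ms=4/5b
6) 2242.991ms=4b +560.748ms=1b
7) 2803.738ms=5b +560.748ms=1b
8) 3364.486ms=6b +1121.495ms=2b
9) 4485.981ms=8b +1682.243ms=3b
10) 6168.224ms=11b +80.107ms=1/7b
11) 6248.331ms=78/7b +80.107ms=1/7b
12) 6328.438ms=79/7b +80.107ms=1/7b
13) 6408.545ms=80/7b +80.107ms=1/7b
14) 6488.652ms=81/7b +80.107ms=1/7b
15) 6568.758ms=82/7b +80.107ms=1/7b
16) 6648.865ms=83/7b +80.107ms=1/7b
17) 6728.972ms=12b +841.121ms=3/2b
18) 7570.093ms=27/2b +841.121ms=3/2b
19) 8411.215ms=15b +80.107ms=1/7b
20) 8491.322ms=106/7b +80.107ms=1/7b
21) 8571.429ms=107/7b +80.107ms=1/7b
22) 8651.535ms=108/7b +80.107ms=1/7b
23) 8731.642ms=109/7b +80.107ms=1/7b
24) 8811.749ms=110/7b +80.107ms=1/7b
25) 8891.856ms=111/7b +80.107ms=1/7b
Σ=16b of 16 (107bpm 4/4) — PASS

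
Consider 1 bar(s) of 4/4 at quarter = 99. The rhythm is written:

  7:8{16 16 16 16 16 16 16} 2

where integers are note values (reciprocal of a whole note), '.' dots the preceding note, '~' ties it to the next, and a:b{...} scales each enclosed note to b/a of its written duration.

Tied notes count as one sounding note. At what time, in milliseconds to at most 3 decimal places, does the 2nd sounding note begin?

1. 0.0ms @ 0 + 173.16ms (2/7)
2. 173.16ms @ 2/7 + 173.16ms (2/7)
3. 346.32ms @ 4/7 + 173.16ms (2/7)
4. 519.481ms @ 6/7 + 173.16ms (2/7)
5. 692.641ms @ 8/7 + 173.16ms (2/7)
6. 865.801ms @ 10/7 + 173.16ms (2/7)
7. 1038.961ms @ 12/7 + 173.16ms (2/7)
8. 1212.121ms @ 2 + 1212.121ms (2)

note 2 onset = 2/7b = 173.16ms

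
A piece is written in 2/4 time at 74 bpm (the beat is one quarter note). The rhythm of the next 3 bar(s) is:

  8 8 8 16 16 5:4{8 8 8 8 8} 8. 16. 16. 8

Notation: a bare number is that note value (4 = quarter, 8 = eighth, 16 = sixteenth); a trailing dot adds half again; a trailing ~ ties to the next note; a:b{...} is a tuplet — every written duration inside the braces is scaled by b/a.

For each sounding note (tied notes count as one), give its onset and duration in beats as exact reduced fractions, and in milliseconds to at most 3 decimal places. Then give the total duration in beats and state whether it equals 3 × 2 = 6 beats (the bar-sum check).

1) 0.0ms=0b +405.405ms=1/2b
2) 405.405ms=1/2b +405.405ms=1/2b
3) 810.811ms=1b +405.405ms=1/2b
4) 1216.216ms=3/2b +202.703ms=1/4b
5) 1418.919ms=7/4b +202.703ms=1/4b
6) 1621.622ms=2b +324.324ms=2/5b
7) 1945.946ms=12/5b +324.324ms=2/5b
8) 2270.27ms=14/5b +324.324ms=2/5b
9) 2594.595ms=16/5b +324.324ms=2/5b
10) 2918.919ms=18/5b +324.324ms=2/5b
11) 3243.243ms=4b +608.108ms=3/4b
12) 3851.351ms=19/4b +304.054ms=3/8b
13) 4155.405ms=41/8b +304.054ms=3/8b
14) 4459.459ms=11/2b +405.405ms=1/2b
Σ=6b of 6 (74bpm 2/4) — PASS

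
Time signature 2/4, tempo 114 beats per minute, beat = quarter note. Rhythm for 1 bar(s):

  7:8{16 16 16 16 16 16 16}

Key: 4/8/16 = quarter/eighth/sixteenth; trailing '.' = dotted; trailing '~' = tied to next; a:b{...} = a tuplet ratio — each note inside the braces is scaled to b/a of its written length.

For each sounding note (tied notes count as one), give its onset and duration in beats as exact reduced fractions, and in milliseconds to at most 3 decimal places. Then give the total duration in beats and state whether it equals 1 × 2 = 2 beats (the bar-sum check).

1) 0.0ms=0b +150.376ms=2/7b
2) 150.376ms=2/7b +150.376ms=2/7b
3) 300.752ms=4/7b +150.376ms=2/7b
4) 451.128ms=6/7b +150.376ms=2/7b
5) 601.504ms=8/7b +150.376ms=2/7b
6) 751.88ms=10/7b +150.376ms=2/7b
7) 902.256ms=12/7b +150.376ms=2/7b
Σ=2b of 2 (114bpm 2/4) — PASS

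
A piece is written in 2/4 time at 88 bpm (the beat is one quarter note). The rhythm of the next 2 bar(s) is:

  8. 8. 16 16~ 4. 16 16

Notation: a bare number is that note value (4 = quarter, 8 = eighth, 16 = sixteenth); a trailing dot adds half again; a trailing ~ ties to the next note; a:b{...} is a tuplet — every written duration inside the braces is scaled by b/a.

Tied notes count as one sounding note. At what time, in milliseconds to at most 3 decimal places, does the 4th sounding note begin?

1. 0.0ms @ 0 + 511.364ms (3/4)
2. 511.364ms @ 3/4 + 511.364ms (3/4)
3. 1022.727ms @ 3/2 + 170.455ms (1/4)
4. 1193.182ms @ 7/4 + 1193.182ms (7/4)
5. 2386.364ms @ 7/2 + 170.455ms (1/4)
6. 2556.818ms @ 15/4 + 170.455ms (1/4)

note 4 onset = 7/4b = 1193.182ms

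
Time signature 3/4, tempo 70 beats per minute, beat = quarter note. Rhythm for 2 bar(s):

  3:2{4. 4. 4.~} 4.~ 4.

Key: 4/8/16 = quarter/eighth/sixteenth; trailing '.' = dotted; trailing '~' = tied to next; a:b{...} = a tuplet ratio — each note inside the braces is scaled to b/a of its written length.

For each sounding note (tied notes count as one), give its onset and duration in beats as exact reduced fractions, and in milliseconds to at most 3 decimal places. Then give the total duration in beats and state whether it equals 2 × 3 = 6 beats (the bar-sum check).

1) 0.0ms=0b +857.143ms=1b
2) 857.143ms=1b +857.143ms=1b
3) 1714.286ms=2b +3428.571ms=4b
Σ=6b of 6 (70bpm 3/4) — PASS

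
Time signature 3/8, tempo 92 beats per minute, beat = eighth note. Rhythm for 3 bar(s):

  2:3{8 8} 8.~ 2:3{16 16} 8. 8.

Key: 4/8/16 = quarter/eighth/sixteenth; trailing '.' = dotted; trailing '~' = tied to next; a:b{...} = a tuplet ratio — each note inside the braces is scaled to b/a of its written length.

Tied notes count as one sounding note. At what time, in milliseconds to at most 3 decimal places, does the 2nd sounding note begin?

1. 0.0ms @ 0 + 978.261ms (3/2)
2. 978.261ms @ 3/2 + 978.261ms (3/2)
3. 1956.522ms @ 3 + 1467.391ms (9/4)
4. 3423.913ms @ 21/4 + 489.13ms (3/4)
5. 3913.043ms @ 6 + 978.261ms (3/2)
6. 4891.304ms @ 15/2 + 978.261ms (3/2)

note 2 onset = 3/2b = 978.261ms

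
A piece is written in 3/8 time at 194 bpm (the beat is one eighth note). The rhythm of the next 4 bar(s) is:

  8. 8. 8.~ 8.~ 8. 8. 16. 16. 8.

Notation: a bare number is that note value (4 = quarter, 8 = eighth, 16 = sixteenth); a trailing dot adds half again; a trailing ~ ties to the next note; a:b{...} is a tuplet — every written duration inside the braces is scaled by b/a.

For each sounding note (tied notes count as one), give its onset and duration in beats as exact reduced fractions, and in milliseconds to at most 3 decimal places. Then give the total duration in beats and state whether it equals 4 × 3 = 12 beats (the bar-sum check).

1) 0.0ms=0b +463.918ms=3/2b
2) 463.918ms=3/2b +463.918ms=3/2b
3) 927.835ms=3b +1391.753ms=9/2b
4) 2319.588ms=15/2b +463.918ms=3/2b
5) 2783.505ms=9b +231.959ms=3/4b
6) 3015.464ms=39/4b +231.959ms=3/4b
7) 3247.423ms=21/2b +463.918ms=3/2b
Σ=12b of 12 (194bpm 3/8) — PASS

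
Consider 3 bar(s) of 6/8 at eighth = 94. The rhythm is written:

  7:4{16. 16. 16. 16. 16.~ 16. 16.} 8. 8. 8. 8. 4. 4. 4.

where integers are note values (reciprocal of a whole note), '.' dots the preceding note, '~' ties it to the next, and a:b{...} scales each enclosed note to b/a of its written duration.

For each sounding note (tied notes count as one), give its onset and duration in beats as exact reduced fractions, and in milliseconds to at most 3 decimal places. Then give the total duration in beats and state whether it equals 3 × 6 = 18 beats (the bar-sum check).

1) 0.0ms=0b +273.556ms=3/7b
2) 273.556ms=3/7b +273.556ms=3/7b
3) 547.112ms=6/7b +273.556ms=3/7b
4) 820.669ms=9/7b +273.556ms=3/7b
5) 1094.225ms=12/7b +547.112ms=6/7b
6) 1641.337ms=18/7b +273.556ms=3/7b
7) 1914.894ms=3b +957.447ms=3/2b
8) 2872.34ms=9/2b +957.447ms=3/2b
9) 3829.787ms=6b +957.447ms=3/2b
10) 4787.234ms=15/2b +957.447ms=3/2b
11) 5744.681ms=9b +1914.894ms=3b
12) 7659.574ms=12b +1914.894ms=3b
13) 9574.468ms=15b +1914.894ms=3b
Σ=18b of 18 (94bpm 6/8) — PASS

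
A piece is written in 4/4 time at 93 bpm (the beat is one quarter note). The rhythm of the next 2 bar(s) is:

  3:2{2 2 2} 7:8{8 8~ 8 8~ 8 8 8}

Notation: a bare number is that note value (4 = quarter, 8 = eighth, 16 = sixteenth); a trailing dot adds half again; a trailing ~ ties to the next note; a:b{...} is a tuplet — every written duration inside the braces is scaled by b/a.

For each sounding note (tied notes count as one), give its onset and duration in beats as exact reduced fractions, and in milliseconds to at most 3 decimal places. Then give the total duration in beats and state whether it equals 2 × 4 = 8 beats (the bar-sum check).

1) 0.0ms=0b +860.215ms=4/3b
2) 860.215ms=4/3b +860.215ms=4/3b
3) 1720.43ms=8/3b +860.215ms=4/3b
4) 2580.645ms=4b +368.664ms=4/7b
5) 2949.309ms=32/7b +737.327ms=8/7b
6) 3686.636ms=40/7b +737.327ms=8/7b
7) 4423.963ms=48/7b +368.664ms=4/7b
8) 4792.627ms=52/7b +368.664ms=4/7b
Σ=8b of 8 (93bpm 4/4) — PASS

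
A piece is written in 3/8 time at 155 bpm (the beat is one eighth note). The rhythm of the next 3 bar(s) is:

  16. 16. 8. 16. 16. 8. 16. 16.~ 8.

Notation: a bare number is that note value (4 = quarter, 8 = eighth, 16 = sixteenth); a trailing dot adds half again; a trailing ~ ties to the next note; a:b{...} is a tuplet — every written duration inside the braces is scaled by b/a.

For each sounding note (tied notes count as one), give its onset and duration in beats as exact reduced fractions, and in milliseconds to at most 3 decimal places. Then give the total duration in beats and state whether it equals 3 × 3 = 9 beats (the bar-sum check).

1) 0.0ms=0b +290.323ms=3/4b
2) 290.323ms=3/4b +290.323ms=3/4b
3) 580.645ms=3/2b +580.645ms=3/2b
4) 1161.29ms=3b +290.323ms=3/4b
5) 1451.613ms=15/4b +290.323ms=3/4b
6) 1741.935ms=9/2b +580.645ms=3/2b
7) 2322.581ms=6b +290.323ms=3/4b
8) 2612.903ms=27/4b +870.968ms=9/4b
Σ=9b of 9 (155bpm 3/8) — PASS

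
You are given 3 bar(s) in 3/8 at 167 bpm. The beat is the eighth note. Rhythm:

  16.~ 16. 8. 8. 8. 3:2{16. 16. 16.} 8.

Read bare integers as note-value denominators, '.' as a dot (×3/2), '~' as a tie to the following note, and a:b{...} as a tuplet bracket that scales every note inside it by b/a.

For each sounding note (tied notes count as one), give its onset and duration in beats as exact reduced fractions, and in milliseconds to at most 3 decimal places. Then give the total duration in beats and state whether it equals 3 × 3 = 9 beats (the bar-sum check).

1) 0.0ms=0b +538.922ms=3/2b
2) 538.922ms=3/2b +538.922ms=3/2b
3) 1077.844ms=3b +538.922ms=3/2b
4) 1616.766ms=9/2b +538.922ms=3/2b
5) 2155.689ms=6b +179.641ms=1/2b
6) 2335.329ms=13/2b +179.641ms=1/2b
7) 2514.97ms=7b +179.641ms=1/2b
8) 2694.611ms=15/2b +538.922ms=3/2b
Σ=9b of 9 (167bpm 3/8) — PASS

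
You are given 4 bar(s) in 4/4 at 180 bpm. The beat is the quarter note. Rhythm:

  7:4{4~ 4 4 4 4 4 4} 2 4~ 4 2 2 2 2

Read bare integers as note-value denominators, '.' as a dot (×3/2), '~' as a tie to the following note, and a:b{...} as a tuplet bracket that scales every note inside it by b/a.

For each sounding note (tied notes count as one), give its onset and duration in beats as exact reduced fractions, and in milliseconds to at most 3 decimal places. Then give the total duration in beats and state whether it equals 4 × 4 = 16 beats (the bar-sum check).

1) 0.0ms=0b +380.952ms=8/7b
2) 380.952ms=8/7b +190.476ms=4/7b
3) 571.429ms=12/7b +190.476ms=4/7b
4) 761.905ms=16/7b +190.476ms=4/7b
5) 952.381ms=20/7b +190.476ms=4/7b
6) 1142.857ms=24/7b +190.476ms=4/7b
7) 1333.333ms=4b +666.667ms=2b
8) 2000.0ms=6b +666.667ms=2b
9) 2666.667ms=8b +666.667ms=2b
10) 3333.333ms=10b +666.667ms=2b
11) 4000.0ms=12b +666.667ms=2b
12) 4666.667ms=14b +666.667ms=2b
Σ=16b of 16 (180bpm 4/4) — PASS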